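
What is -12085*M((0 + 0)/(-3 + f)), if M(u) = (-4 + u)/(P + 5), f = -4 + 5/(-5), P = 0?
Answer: 9668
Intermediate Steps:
f = -5 (f = -4 + 5*(-⅕) = -4 - 1 = -5)
M(u) = -⅘ + u/5 (M(u) = (-4 + u)/(0 + 5) = (-4 + u)/5 = (-4 + u)*(⅕) = -⅘ + u/5)
-12085*M((0 + 0)/(-3 + f)) = -12085*(-⅘ + ((0 + 0)/(-3 - 5))/5) = -12085*(-⅘ + (0/(-8))/5) = -12085*(-⅘ + (0*(-⅛))/5) = -12085*(-⅘ + (⅕)*0) = -12085*(-⅘ + 0) = -12085*(-⅘) = 9668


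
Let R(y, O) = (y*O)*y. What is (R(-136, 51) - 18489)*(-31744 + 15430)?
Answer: -15087301398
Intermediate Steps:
R(y, O) = O*y² (R(y, O) = (O*y)*y = O*y²)
(R(-136, 51) - 18489)*(-31744 + 15430) = (51*(-136)² - 18489)*(-31744 + 15430) = (51*18496 - 18489)*(-16314) = (943296 - 18489)*(-16314) = 924807*(-16314) = -15087301398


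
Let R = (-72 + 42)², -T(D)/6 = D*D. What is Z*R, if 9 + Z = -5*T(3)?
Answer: 234900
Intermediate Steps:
T(D) = -6*D² (T(D) = -6*D*D = -6*D²)
Z = 261 (Z = -9 - (-30)*3² = -9 - (-30)*9 = -9 - 5*(-54) = -9 + 270 = 261)
R = 900 (R = (-30)² = 900)
Z*R = 261*900 = 234900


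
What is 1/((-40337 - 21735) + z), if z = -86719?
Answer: -1/148791 ≈ -6.7208e-6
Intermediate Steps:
1/((-40337 - 21735) + z) = 1/((-40337 - 21735) - 86719) = 1/(-62072 - 86719) = 1/(-148791) = -1/148791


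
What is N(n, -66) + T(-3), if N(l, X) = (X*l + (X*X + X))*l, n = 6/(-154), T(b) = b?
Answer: -91761/539 ≈ -170.24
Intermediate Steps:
n = -3/77 (n = 6*(-1/154) = -3/77 ≈ -0.038961)
N(l, X) = l*(X + X² + X*l) (N(l, X) = (X*l + (X² + X))*l = (X*l + (X + X²))*l = (X + X² + X*l)*l = l*(X + X² + X*l))
N(n, -66) + T(-3) = -66*(-3/77)*(1 - 66 - 3/77) - 3 = -66*(-3/77)*(-5008/77) - 3 = -90144/539 - 3 = -91761/539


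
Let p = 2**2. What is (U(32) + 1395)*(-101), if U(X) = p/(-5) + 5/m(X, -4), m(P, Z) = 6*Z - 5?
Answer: -20415534/145 ≈ -1.4080e+5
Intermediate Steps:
p = 4
m(P, Z) = -5 + 6*Z
U(X) = -141/145 (U(X) = 4/(-5) + 5/(-5 + 6*(-4)) = 4*(-1/5) + 5/(-5 - 24) = -4/5 + 5/(-29) = -4/5 + 5*(-1/29) = -4/5 - 5/29 = -141/145)
(U(32) + 1395)*(-101) = (-141/145 + 1395)*(-101) = (202134/145)*(-101) = -20415534/145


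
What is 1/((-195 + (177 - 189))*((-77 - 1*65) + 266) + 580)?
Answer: -1/25088 ≈ -3.9860e-5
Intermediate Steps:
1/((-195 + (177 - 189))*((-77 - 1*65) + 266) + 580) = 1/((-195 - 12)*((-77 - 65) + 266) + 580) = 1/(-207*(-142 + 266) + 580) = 1/(-207*124 + 580) = 1/(-25668 + 580) = 1/(-25088) = -1/25088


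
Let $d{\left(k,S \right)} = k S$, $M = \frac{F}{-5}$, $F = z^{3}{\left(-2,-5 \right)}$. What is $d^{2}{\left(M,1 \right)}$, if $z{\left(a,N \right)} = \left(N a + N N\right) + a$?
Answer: $\frac{1291467969}{25} \approx 5.1659 \cdot 10^{7}$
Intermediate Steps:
$z{\left(a,N \right)} = a + N^{2} + N a$ ($z{\left(a,N \right)} = \left(N a + N^{2}\right) + a = \left(N^{2} + N a\right) + a = a + N^{2} + N a$)
$F = 35937$ ($F = \left(-2 + \left(-5\right)^{2} - -10\right)^{3} = \left(-2 + 25 + 10\right)^{3} = 33^{3} = 35937$)
$M = - \frac{35937}{5}$ ($M = \frac{35937}{-5} = 35937 \left(- \frac{1}{5}\right) = - \frac{35937}{5} \approx -7187.4$)
$d{\left(k,S \right)} = S k$
$d^{2}{\left(M,1 \right)} = \left(1 \left(- \frac{35937}{5}\right)\right)^{2} = \left(- \frac{35937}{5}\right)^{2} = \frac{1291467969}{25}$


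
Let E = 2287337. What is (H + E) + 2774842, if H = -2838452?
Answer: 2223727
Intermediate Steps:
(H + E) + 2774842 = (-2838452 + 2287337) + 2774842 = -551115 + 2774842 = 2223727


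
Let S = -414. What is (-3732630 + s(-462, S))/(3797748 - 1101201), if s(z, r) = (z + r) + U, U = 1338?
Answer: -1244056/898849 ≈ -1.3841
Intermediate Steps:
s(z, r) = 1338 + r + z (s(z, r) = (z + r) + 1338 = (r + z) + 1338 = 1338 + r + z)
(-3732630 + s(-462, S))/(3797748 - 1101201) = (-3732630 + (1338 - 414 - 462))/(3797748 - 1101201) = (-3732630 + 462)/2696547 = -3732168*1/2696547 = -1244056/898849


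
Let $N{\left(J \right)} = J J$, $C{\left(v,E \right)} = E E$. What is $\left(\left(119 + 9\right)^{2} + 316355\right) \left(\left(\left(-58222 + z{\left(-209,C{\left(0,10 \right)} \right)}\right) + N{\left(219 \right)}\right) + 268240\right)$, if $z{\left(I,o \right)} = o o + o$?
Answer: $89200338381$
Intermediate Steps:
$C{\left(v,E \right)} = E^{2}$
$N{\left(J \right)} = J^{2}$
$z{\left(I,o \right)} = o + o^{2}$ ($z{\left(I,o \right)} = o^{2} + o = o + o^{2}$)
$\left(\left(119 + 9\right)^{2} + 316355\right) \left(\left(\left(-58222 + z{\left(-209,C{\left(0,10 \right)} \right)}\right) + N{\left(219 \right)}\right) + 268240\right) = \left(\left(119 + 9\right)^{2} + 316355\right) \left(\left(\left(-58222 + 10^{2} \left(1 + 10^{2}\right)\right) + 219^{2}\right) + 268240\right) = \left(128^{2} + 316355\right) \left(\left(\left(-58222 + 100 \left(1 + 100\right)\right) + 47961\right) + 268240\right) = \left(16384 + 316355\right) \left(\left(\left(-58222 + 100 \cdot 101\right) + 47961\right) + 268240\right) = 332739 \left(\left(\left(-58222 + 10100\right) + 47961\right) + 268240\right) = 332739 \left(\left(-48122 + 47961\right) + 268240\right) = 332739 \left(-161 + 268240\right) = 332739 \cdot 268079 = 89200338381$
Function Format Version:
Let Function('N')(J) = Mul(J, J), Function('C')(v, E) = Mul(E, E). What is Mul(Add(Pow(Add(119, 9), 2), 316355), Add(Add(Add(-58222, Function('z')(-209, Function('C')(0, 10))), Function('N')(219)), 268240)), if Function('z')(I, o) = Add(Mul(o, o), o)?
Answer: 89200338381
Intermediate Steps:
Function('C')(v, E) = Pow(E, 2)
Function('N')(J) = Pow(J, 2)
Function('z')(I, o) = Add(o, Pow(o, 2)) (Function('z')(I, o) = Add(Pow(o, 2), o) = Add(o, Pow(o, 2)))
Mul(Add(Pow(Add(119, 9), 2), 316355), Add(Add(Add(-58222, Function('z')(-209, Function('C')(0, 10))), Function('N')(219)), 268240)) = Mul(Add(Pow(Add(119, 9), 2), 316355), Add(Add(Add(-58222, Mul(Pow(10, 2), Add(1, Pow(10, 2)))), Pow(219, 2)), 268240)) = Mul(Add(Pow(128, 2), 316355), Add(Add(Add(-58222, Mul(100, Add(1, 100))), 47961), 268240)) = Mul(Add(16384, 316355), Add(Add(Add(-58222, Mul(100, 101)), 47961), 268240)) = Mul(332739, Add(Add(Add(-58222, 10100), 47961), 268240)) = Mul(332739, Add(Add(-48122, 47961), 268240)) = Mul(332739, Add(-161, 268240)) = Mul(332739, 268079) = 89200338381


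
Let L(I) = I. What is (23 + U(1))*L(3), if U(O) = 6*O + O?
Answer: 90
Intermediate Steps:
U(O) = 7*O
(23 + U(1))*L(3) = (23 + 7*1)*3 = (23 + 7)*3 = 30*3 = 90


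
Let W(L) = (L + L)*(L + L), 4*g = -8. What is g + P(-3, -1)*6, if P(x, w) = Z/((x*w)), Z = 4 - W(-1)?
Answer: -2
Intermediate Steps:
g = -2 (g = (¼)*(-8) = -2)
W(L) = 4*L² (W(L) = (2*L)*(2*L) = 4*L²)
Z = 0 (Z = 4 - 4*(-1)² = 4 - 4 = 0)
P(x, w) = 0 (P(x, w) = 0/((x*w)) = 0/((w*x)) = 0*(1/(w*x)) = 0)
g + P(-3, -1)*6 = -2 + 0*6 = -2 + 0 = -2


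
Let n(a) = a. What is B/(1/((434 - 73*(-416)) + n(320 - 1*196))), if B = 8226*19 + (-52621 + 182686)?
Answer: 8855938434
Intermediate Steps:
B = 286359 (B = 156294 + 130065 = 286359)
B/(1/((434 - 73*(-416)) + n(320 - 1*196))) = 286359/(1/((434 - 73*(-416)) + (320 - 1*196))) = 286359/(1/((434 + 30368) + (320 - 196))) = 286359/(1/(30802 + 124)) = 286359/(1/30926) = 286359*30926 = 8855938434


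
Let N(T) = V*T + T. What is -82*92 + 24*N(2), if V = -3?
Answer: -7640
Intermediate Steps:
N(T) = -2*T (N(T) = -3*T + T = -2*T)
-82*92 + 24*N(2) = -82*92 + 24*(-2*2) = -7544 + 24*(-4) = -7544 - 96 = -7640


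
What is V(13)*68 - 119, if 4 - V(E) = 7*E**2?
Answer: -80291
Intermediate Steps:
V(E) = 4 - 7*E**2
V(13)*68 - 119 = (4 - 7*13**2)*68 - 119 = (4 - 7*169)*68 - 119 = (4 - 1183)*68 - 119 = -1179*68 - 119 = -80172 - 119 = -80291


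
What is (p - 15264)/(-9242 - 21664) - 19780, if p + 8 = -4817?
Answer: -611300591/30906 ≈ -19779.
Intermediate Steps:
p = -4825 (p = -8 - 4817 = -4825)
(p - 15264)/(-9242 - 21664) - 19780 = (-4825 - 15264)/(-9242 - 21664) - 19780 = -20089/(-30906) - 19780 = -20089*(-1/30906) - 19780 = 20089/30906 - 19780 = -611300591/30906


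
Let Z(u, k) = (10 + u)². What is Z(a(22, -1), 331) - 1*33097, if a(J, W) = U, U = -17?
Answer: -33048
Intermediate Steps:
a(J, W) = -17
Z(a(22, -1), 331) - 1*33097 = (10 - 17)² - 1*33097 = (-7)² - 33097 = 49 - 33097 = -33048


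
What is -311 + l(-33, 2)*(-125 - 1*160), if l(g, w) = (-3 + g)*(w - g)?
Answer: 358789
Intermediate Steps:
-311 + l(-33, 2)*(-125 - 1*160) = -311 + (-1*(-33)² - 3*2 + 3*(-33) - 33*2)*(-125 - 1*160) = -311 + (-1*1089 - 6 - 99 - 66)*(-125 - 160) = -311 + (-1089 - 6 - 99 - 66)*(-285) = -311 - 1260*(-285) = -311 + 359100 = 358789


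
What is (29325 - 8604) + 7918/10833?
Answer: 224478511/10833 ≈ 20722.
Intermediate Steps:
(29325 - 8604) + 7918/10833 = 20721 + 7918*(1/10833) = 20721 + 7918/10833 = 224478511/10833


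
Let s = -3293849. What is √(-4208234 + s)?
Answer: I*√7502083 ≈ 2739.0*I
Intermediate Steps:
√(-4208234 + s) = √(-4208234 - 3293849) = √(-7502083) = I*√7502083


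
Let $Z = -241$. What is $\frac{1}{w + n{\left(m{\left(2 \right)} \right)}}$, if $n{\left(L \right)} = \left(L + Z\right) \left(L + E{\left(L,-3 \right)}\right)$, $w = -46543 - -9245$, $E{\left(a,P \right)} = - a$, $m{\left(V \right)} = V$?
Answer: $- \frac{1}{37298} \approx -2.6811 \cdot 10^{-5}$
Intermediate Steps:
$w = -37298$ ($w = -46543 + 9245 = -37298$)
$n{\left(L \right)} = 0$ ($n{\left(L \right)} = \left(L - 241\right) \left(L - L\right) = \left(-241 + L\right) 0 = 0$)
$\frac{1}{w + n{\left(m{\left(2 \right)} \right)}} = \frac{1}{-37298 + 0} = \frac{1}{-37298} = - \frac{1}{37298}$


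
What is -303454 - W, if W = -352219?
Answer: 48765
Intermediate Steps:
-303454 - W = -303454 - 1*(-352219) = -303454 + 352219 = 48765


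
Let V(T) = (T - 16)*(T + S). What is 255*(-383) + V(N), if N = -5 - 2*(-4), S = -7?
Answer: -97613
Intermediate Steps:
N = 3 (N = -5 + 8 = 3)
V(T) = (-16 + T)*(-7 + T) (V(T) = (T - 16)*(T - 7) = (-16 + T)*(-7 + T))
255*(-383) + V(N) = 255*(-383) + (112 + 3² - 23*3) = -97665 + (112 + 9 - 69) = -97665 + 52 = -97613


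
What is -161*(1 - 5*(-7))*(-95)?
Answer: 550620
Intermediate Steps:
-161*(1 - 5*(-7))*(-95) = -161*(1 + 35)*(-95) = -161*36*(-95) = -5796*(-95) = 550620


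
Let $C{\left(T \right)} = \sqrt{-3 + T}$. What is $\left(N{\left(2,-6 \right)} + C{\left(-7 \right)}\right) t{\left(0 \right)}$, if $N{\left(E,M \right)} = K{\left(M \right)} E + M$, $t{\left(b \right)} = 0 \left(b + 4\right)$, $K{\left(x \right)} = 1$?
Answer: $0$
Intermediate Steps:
$t{\left(b \right)} = 0$ ($t{\left(b \right)} = 0 \left(4 + b\right) = 0$)
$N{\left(E,M \right)} = E + M$ ($N{\left(E,M \right)} = 1 E + M = E + M$)
$\left(N{\left(2,-6 \right)} + C{\left(-7 \right)}\right) t{\left(0 \right)} = \left(\left(2 - 6\right) + \sqrt{-3 - 7}\right) 0 = \left(-4 + \sqrt{-10}\right) 0 = \left(-4 + i \sqrt{10}\right) 0 = 0$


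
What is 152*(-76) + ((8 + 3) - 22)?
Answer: -11563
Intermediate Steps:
152*(-76) + ((8 + 3) - 22) = -11552 + (11 - 22) = -11552 - 11 = -11563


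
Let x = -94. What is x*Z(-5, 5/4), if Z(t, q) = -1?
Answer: 94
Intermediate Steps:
x*Z(-5, 5/4) = -94*(-1) = 94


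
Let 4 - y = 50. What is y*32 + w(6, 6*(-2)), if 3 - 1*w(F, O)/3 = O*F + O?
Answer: -1211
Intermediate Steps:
y = -46 (y = 4 - 1*50 = 4 - 50 = -46)
w(F, O) = 9 - 3*O - 3*F*O (w(F, O) = 9 - 3*(O*F + O) = 9 - 3*(F*O + O) = 9 - 3*(O + F*O) = 9 + (-3*O - 3*F*O) = 9 - 3*O - 3*F*O)
y*32 + w(6, 6*(-2)) = -46*32 + (9 - 18*(-2) - 3*6*6*(-2)) = -1472 + (9 - 3*(-12) - 3*6*(-12)) = -1472 + (9 + 36 + 216) = -1472 + 261 = -1211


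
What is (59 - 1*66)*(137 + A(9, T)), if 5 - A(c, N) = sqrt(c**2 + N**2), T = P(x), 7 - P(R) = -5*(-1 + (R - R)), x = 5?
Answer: -994 + 7*sqrt(85) ≈ -929.46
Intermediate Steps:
P(R) = 2 (P(R) = 7 - (-5)*(-1 + (R - R)) = 7 - (-5)*(-1 + 0) = 7 - (-5)*(-1) = 7 - 1*5 = 7 - 5 = 2)
T = 2
A(c, N) = 5 - sqrt(N**2 + c**2) (A(c, N) = 5 - sqrt(c**2 + N**2) = 5 - sqrt(N**2 + c**2))
(59 - 1*66)*(137 + A(9, T)) = (59 - 1*66)*(137 + (5 - sqrt(2**2 + 9**2))) = (59 - 66)*(137 + (5 - sqrt(4 + 81))) = -7*(137 + (5 - sqrt(85))) = -7*(142 - sqrt(85)) = -994 + 7*sqrt(85)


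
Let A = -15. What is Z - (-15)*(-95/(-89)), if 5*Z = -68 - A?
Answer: 2408/445 ≈ 5.4112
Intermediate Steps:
Z = -53/5 (Z = (-68 - 1*(-15))/5 = (-68 + 15)/5 = (⅕)*(-53) = -53/5 ≈ -10.600)
Z - (-15)*(-95/(-89)) = -53/5 - (-15)*(-95/(-89)) = -53/5 - (-15)*(-95*(-1/89)) = -53/5 - (-15)*95/89 = -53/5 - 15*(-95/89) = -53/5 + 1425/89 = 2408/445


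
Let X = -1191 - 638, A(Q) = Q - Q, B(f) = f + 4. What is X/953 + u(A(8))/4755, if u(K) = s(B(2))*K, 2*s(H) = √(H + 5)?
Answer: -1829/953 ≈ -1.9192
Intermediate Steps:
B(f) = 4 + f
s(H) = √(5 + H)/2 (s(H) = √(H + 5)/2 = √(5 + H)/2)
A(Q) = 0
X = -1829
u(K) = K*√11/2 (u(K) = (√(5 + (4 + 2))/2)*K = (√(5 + 6)/2)*K = (√11/2)*K = K*√11/2)
X/953 + u(A(8))/4755 = -1829/953 + ((½)*0*√11)/4755 = -1829*1/953 + 0*(1/4755) = -1829/953 + 0 = -1829/953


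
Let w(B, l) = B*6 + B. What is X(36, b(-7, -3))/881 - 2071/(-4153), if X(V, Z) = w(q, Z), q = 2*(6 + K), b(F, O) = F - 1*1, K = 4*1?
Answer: 2405971/3658793 ≈ 0.65759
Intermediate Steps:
K = 4
b(F, O) = -1 + F (b(F, O) = F - 1 = -1 + F)
q = 20 (q = 2*(6 + 4) = 2*10 = 20)
w(B, l) = 7*B (w(B, l) = 6*B + B = 7*B)
X(V, Z) = 140 (X(V, Z) = 7*20 = 140)
X(36, b(-7, -3))/881 - 2071/(-4153) = 140/881 - 2071/(-4153) = 140*(1/881) - 2071*(-1/4153) = 140/881 + 2071/4153 = 2405971/3658793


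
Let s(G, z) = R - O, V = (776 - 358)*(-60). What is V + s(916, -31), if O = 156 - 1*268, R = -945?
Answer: -25913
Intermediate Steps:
O = -112 (O = 156 - 268 = -112)
V = -25080 (V = 418*(-60) = -25080)
s(G, z) = -833 (s(G, z) = -945 - 1*(-112) = -945 + 112 = -833)
V + s(916, -31) = -25080 - 833 = -25913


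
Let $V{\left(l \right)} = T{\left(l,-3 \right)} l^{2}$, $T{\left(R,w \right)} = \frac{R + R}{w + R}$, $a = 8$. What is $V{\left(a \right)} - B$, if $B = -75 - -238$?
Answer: $\frac{209}{5} \approx 41.8$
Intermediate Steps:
$T{\left(R,w \right)} = \frac{2 R}{R + w}$
$V{\left(l \right)} = \frac{2 l^{3}}{-3 + l}$ ($V{\left(l \right)} = \frac{2 l}{l - 3} l^{2} = \frac{2 l}{-3 + l} l^{2} = \frac{2 l^{3}}{-3 + l}$)
$B = 163$ ($B = -75 + 238 = 163$)
$V{\left(a \right)} - B = \frac{2 \cdot 8^{3}}{-3 + 8} - 163 = 2 \cdot 512 \cdot \frac{1}{5} - 163 = \frac{1024}{5} - 163 = \frac{209}{5}$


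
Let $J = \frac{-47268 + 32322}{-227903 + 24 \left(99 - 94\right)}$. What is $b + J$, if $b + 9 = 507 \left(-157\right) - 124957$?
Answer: $- \frac{46596414449}{227783} \approx -2.0457 \cdot 10^{5}$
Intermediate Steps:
$J = \frac{14946}{227783}$ ($J = - \frac{14946}{-227903 + 24 \cdot 5} = - \frac{14946}{-227903 + 120} = - \frac{14946}{-227783} = \left(-14946\right) \left(- \frac{1}{227783}\right) = \frac{14946}{227783} \approx 0.065615$)
$b = -204565$ ($b = -9 + \left(507 \left(-157\right) - 124957\right) = -9 - 204556 = -204565$)
$b + J = -204565 + \frac{14946}{227783} = - \frac{46596414449}{227783}$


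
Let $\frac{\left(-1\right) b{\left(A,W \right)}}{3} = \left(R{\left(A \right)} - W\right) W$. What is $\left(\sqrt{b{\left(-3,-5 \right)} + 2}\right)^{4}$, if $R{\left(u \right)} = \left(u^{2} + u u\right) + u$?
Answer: $91204$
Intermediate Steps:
$R{\left(u \right)} = u + 2 u^{2}$ ($R{\left(u \right)} = \left(u^{2} + u^{2}\right) + u = 2 u^{2} + u = u + 2 u^{2}$)
$b{\left(A,W \right)} = - 3 W \left(- W + A \left(1 + 2 A\right)\right)$ ($b{\left(A,W \right)} = - 3 \left(A \left(1 + 2 A\right) - W\right) W = - 3 \left(- W + A \left(1 + 2 A\right)\right) W = - 3 W \left(- W + A \left(1 + 2 A\right)\right)$)
$\left(\sqrt{b{\left(-3,-5 \right)} + 2}\right)^{4} = \left(\sqrt{3 \left(-5\right) \left(-5 - -3 - 2 \left(-3\right)^{2}\right) + 2}\right)^{4} = \left(\sqrt{3 \left(-5\right) \left(-5 + 3 - 18\right) + 2}\right)^{4} = \left(\sqrt{3 \left(-5\right) \left(-20\right) + 2}\right)^{4} = \left(\sqrt{300 + 2}\right)^{4} = \left(\sqrt{302}\right)^{4} = 91204$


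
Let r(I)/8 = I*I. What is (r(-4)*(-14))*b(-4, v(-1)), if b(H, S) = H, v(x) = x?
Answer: 7168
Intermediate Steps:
r(I) = 8*I² (r(I) = 8*(I*I) = 8*I²)
(r(-4)*(-14))*b(-4, v(-1)) = ((8*(-4)²)*(-14))*(-4) = ((8*16)*(-14))*(-4) = (128*(-14))*(-4) = -1792*(-4) = 7168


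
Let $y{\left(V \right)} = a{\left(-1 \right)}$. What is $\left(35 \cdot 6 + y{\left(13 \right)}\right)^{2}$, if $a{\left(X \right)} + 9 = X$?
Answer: $40000$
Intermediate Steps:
$a{\left(X \right)} = -9 + X$
$y{\left(V \right)} = -10$ ($y{\left(V \right)} = -9 - 1 = -10$)
$\left(35 \cdot 6 + y{\left(13 \right)}\right)^{2} = \left(35 \cdot 6 - 10\right)^{2} = \left(210 - 10\right)^{2} = 200^{2} = 40000$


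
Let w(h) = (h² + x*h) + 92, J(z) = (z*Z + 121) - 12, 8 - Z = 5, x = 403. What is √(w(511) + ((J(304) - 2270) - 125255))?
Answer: √340642 ≈ 583.65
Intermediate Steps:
Z = 3 (Z = 8 - 1*5 = 8 - 5 = 3)
J(z) = 109 + 3*z (J(z) = (z*3 + 121) - 12 = (3*z + 121) - 12 = (121 + 3*z) - 12 = 109 + 3*z)
w(h) = 92 + h² + 403*h (w(h) = (h² + 403*h) + 92 = 92 + h² + 403*h)
√(w(511) + ((J(304) - 2270) - 125255)) = √((92 + 511² + 403*511) + (((109 + 3*304) - 2270) - 125255)) = √((92 + 261121 + 205933) + (((109 + 912) - 2270) - 125255)) = √(467146 + ((1021 - 2270) - 125255)) = √(467146 + (-1249 - 125255)) = √(467146 - 126504) = √340642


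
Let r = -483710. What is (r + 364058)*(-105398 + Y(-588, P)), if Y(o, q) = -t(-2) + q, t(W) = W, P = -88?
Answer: 12621371568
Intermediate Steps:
Y(o, q) = 2 + q (Y(o, q) = -1*(-2) + q = 2 + q)
(r + 364058)*(-105398 + Y(-588, P)) = (-483710 + 364058)*(-105398 + (2 - 88)) = -119652*(-105398 - 86) = -119652*(-105484) = 12621371568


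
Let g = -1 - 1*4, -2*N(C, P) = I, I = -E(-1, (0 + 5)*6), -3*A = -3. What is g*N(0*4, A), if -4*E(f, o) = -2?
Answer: -5/4 ≈ -1.2500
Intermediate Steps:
E(f, o) = ½ (E(f, o) = -¼*(-2) = ½)
A = 1 (A = -⅓*(-3) = 1)
I = -½ (I = -1*½ = -½ ≈ -0.50000)
N(C, P) = ¼ (N(C, P) = -½*(-½) = ¼)
g = -5 (g = -1 - 4 = -5)
g*N(0*4, A) = -5*¼ = -5/4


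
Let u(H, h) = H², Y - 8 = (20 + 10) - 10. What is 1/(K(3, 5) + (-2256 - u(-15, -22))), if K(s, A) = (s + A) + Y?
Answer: -1/2445 ≈ -0.00040900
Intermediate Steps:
Y = 28 (Y = 8 + ((20 + 10) - 10) = 8 + (30 - 10) = 8 + 20 = 28)
K(s, A) = 28 + A + s (K(s, A) = (s + A) + 28 = (A + s) + 28 = 28 + A + s)
1/(K(3, 5) + (-2256 - u(-15, -22))) = 1/((28 + 5 + 3) + (-2256 - 1*(-15)²)) = 1/(36 + (-2256 - 1*225)) = 1/(36 + (-2256 - 225)) = 1/(36 - 2481) = 1/(-2445) = -1/2445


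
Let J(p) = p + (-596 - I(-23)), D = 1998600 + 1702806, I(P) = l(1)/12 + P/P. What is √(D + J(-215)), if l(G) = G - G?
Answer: √3700594 ≈ 1923.7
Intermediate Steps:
l(G) = 0
I(P) = 1 (I(P) = 0/12 + P/P = 0*(1/12) + 1 = 0 + 1 = 1)
D = 3701406
J(p) = -597 + p (J(p) = p + (-596 - 1*1) = p + (-596 - 1) = p - 597 = -597 + p)
√(D + J(-215)) = √(3701406 + (-597 - 215)) = √(3701406 - 812) = √3700594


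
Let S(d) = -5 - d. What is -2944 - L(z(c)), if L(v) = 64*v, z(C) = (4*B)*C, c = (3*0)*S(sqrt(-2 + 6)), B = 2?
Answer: -2944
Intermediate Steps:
c = 0 (c = (3*0)*(-5 - sqrt(-2 + 6)) = 0*(-5 - sqrt(4)) = 0*(-5 - 1*2) = 0*(-5 - 2) = 0*(-7) = 0)
z(C) = 8*C (z(C) = (4*2)*C = 8*C)
-2944 - L(z(c)) = -2944 - 64*8*0 = -2944 - 64*0 = -2944 - 1*0 = -2944 + 0 = -2944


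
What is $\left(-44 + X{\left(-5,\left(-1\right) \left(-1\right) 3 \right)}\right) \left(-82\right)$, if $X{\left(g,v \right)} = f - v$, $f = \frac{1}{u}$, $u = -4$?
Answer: $\frac{7749}{2} \approx 3874.5$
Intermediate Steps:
$f = - \frac{1}{4}$ ($f = \frac{1}{-4} = - \frac{1}{4} \approx -0.25$)
$X{\left(g,v \right)} = - \frac{1}{4} - v$
$\left(-44 + X{\left(-5,\left(-1\right) \left(-1\right) 3 \right)}\right) \left(-82\right) = \left(-44 - \left(\frac{1}{4} + \left(-1\right) \left(-1\right) 3\right)\right) \left(-82\right) = \left(-44 - \left(\frac{1}{4} + 1 \cdot 3\right)\right) \left(-82\right) = \left(-44 - \frac{13}{4}\right) \left(-82\right) = \left(- \frac{189}{4}\right) \left(-82\right) = \frac{7749}{2}$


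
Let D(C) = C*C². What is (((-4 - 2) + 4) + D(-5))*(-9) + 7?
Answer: 1150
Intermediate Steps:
D(C) = C³
(((-4 - 2) + 4) + D(-5))*(-9) + 7 = (((-4 - 2) + 4) + (-5)³)*(-9) + 7 = ((-6 + 4) - 125)*(-9) + 7 = (-2 - 125)*(-9) + 7 = -127*(-9) + 7 = 1143 + 7 = 1150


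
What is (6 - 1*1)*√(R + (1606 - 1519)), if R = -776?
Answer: 5*I*√689 ≈ 131.24*I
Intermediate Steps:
(6 - 1*1)*√(R + (1606 - 1519)) = (6 - 1*1)*√(-776 + (1606 - 1519)) = (6 - 1)*√(-776 + 87) = 5*√(-689) = 5*(I*√689) = 5*I*√689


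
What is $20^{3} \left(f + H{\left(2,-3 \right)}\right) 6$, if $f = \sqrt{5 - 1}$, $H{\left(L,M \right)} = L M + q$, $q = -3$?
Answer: $-336000$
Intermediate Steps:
$H{\left(L,M \right)} = -3 + L M$ ($H{\left(L,M \right)} = L M - 3 = -3 + L M$)
$f = 2$ ($f = \sqrt{4} = 2$)
$20^{3} \left(f + H{\left(2,-3 \right)}\right) 6 = 20^{3} \left(2 + \left(-3 + 2 \left(-3\right)\right)\right) 6 = 8000 \left(2 - 9\right) 6 = 8000 \left(\left(-7\right) 6\right) = 8000 \left(-42\right) = -336000$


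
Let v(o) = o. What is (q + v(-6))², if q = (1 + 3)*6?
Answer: 324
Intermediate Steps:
q = 24 (q = 4*6 = 24)
(q + v(-6))² = (24 - 6)² = 18² = 324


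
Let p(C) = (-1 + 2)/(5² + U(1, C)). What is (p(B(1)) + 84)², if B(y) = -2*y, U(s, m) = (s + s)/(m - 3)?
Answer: 106853569/15129 ≈ 7062.8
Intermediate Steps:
U(s, m) = 2*s/(-3 + m) (U(s, m) = (2*s)/(-3 + m) = 2*s/(-3 + m))
p(C) = 1/(25 + 2/(-3 + C)) (p(C) = (-1 + 2)/(5² + 2*1/(-3 + C)) = 1/(25 + 2/(-3 + C)))
(p(B(1)) + 84)² = ((-3 - 2*1)/(-73 + 25*(-2*1)) + 84)² = ((-3 - 2)/(-73 + 25*(-2)) + 84)² = (-5/(-73 - 50) + 84)² = (-5/(-123) + 84)² = (-1/123*(-5) + 84)² = (5/123 + 84)² = (10337/123)² = 106853569/15129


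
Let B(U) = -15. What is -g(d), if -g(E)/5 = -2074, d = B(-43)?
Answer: -10370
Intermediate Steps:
d = -15
g(E) = 10370 (g(E) = -5*(-2074) = 10370)
-g(d) = -1*10370 = -10370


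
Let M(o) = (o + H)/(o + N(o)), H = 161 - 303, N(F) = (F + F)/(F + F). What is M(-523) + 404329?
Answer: 211060403/522 ≈ 4.0433e+5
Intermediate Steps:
N(F) = 1 (N(F) = (2*F)/((2*F)) = (2*F)*(1/(2*F)) = 1)
H = -142
M(o) = (-142 + o)/(1 + o) (M(o) = (o - 142)/(o + 1) = (-142 + o)/(1 + o))
M(-523) + 404329 = (-142 - 523)/(1 - 523) + 404329 = -665/(-522) + 404329 = -1/522*(-665) + 404329 = 665/522 + 404329 = 211060403/522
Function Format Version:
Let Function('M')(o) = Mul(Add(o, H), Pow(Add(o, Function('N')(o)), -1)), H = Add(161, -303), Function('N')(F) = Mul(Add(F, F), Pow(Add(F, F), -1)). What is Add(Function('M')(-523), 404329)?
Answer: Rational(211060403, 522) ≈ 4.0433e+5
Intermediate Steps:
Function('N')(F) = 1 (Function('N')(F) = Mul(Mul(2, F), Pow(Mul(2, F), -1)) = Mul(Mul(2, F), Mul(Rational(1, 2), Pow(F, -1))) = 1)
H = -142
Function('M')(o) = Mul(Pow(Add(1, o), -1), Add(-142, o)) (Function('M')(o) = Mul(Add(o, -142), Pow(Add(o, 1), -1)) = Mul(Add(-142, o), Pow(Add(1, o), -1)) = Mul(Pow(Add(1, o), -1), Add(-142, o)))
Add(Function('M')(-523), 404329) = Add(Mul(Pow(Add(1, -523), -1), Add(-142, -523)), 404329) = Add(Mul(Pow(-522, -1), -665), 404329) = Add(Mul(Rational(-1, 522), -665), 404329) = Add(Rational(665, 522), 404329) = Rational(211060403, 522)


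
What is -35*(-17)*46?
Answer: 27370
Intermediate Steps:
-35*(-17)*46 = 595*46 = 27370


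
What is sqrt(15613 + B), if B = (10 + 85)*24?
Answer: sqrt(17893) ≈ 133.76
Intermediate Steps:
B = 2280 (B = 95*24 = 2280)
sqrt(15613 + B) = sqrt(15613 + 2280) = sqrt(17893)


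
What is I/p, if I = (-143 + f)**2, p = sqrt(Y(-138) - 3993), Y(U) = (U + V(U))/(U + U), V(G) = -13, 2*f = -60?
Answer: -59858*I*sqrt(76032273)/1101917 ≈ -473.67*I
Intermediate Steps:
f = -30 (f = (1/2)*(-60) = -30)
Y(U) = (-13 + U)/(2*U) (Y(U) = (U - 13)/(U + U) = (-13 + U)/((2*U)) = (-13 + U)*(1/(2*U)) = (-13 + U)/(2*U))
p = I*sqrt(76032273)/138 (p = sqrt((1/2)*(-13 - 138)/(-138) - 3993) = sqrt((1/2)*(-1/138)*(-151) - 3993) = sqrt(151/276 - 3993) = sqrt(-1101917/276) = I*sqrt(76032273)/138 ≈ 63.186*I)
I = 29929 (I = (-143 - 30)**2 = (-173)**2 = 29929)
I/p = 29929/((I*sqrt(76032273)/138)) = 29929*(-2*I*sqrt(76032273)/1101917) = -59858*I*sqrt(76032273)/1101917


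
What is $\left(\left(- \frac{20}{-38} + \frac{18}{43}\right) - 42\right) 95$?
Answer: $- \frac{167710}{43} \approx -3900.2$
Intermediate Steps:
$\left(\left(- \frac{20}{-38} + \frac{18}{43}\right) - 42\right) 95 = \left(\left(\left(-20\right) \left(- \frac{1}{38}\right) + 18 \cdot \frac{1}{43}\right) - 42\right) 95 = \left(\left(\frac{10}{19} + \frac{18}{43}\right) - 42\right) 95 = \left(\frac{772}{817} - 42\right) 95 = \left(- \frac{33542}{817}\right) 95 = - \frac{167710}{43}$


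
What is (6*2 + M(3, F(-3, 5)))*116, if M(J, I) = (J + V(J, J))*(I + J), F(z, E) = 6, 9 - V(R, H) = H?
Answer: 10788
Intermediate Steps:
V(R, H) = 9 - H
M(J, I) = 9*I + 9*J (M(J, I) = (J + (9 - J))*(I + J) = 9*(I + J) = 9*I + 9*J)
(6*2 + M(3, F(-3, 5)))*116 = (6*2 + (9*6 + 9*3))*116 = (12 + (54 + 27))*116 = (12 + 81)*116 = 93*116 = 10788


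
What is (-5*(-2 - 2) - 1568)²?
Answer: 2396304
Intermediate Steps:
(-5*(-2 - 2) - 1568)² = (-5*(-4) - 1568)² = (20 - 1568)² = (-1548)² = 2396304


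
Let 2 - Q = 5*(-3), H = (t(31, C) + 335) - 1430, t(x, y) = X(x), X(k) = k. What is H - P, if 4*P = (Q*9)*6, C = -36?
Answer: -2587/2 ≈ -1293.5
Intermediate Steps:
t(x, y) = x
H = -1064 (H = (31 + 335) - 1430 = 366 - 1430 = -1064)
Q = 17 (Q = 2 - 5*(-3) = 2 - 1*(-15) = 2 + 15 = 17)
P = 459/2 (P = ((17*9)*6)/4 = (153*6)/4 = (¼)*918 = 459/2 ≈ 229.50)
H - P = -1064 - 1*459/2 = -1064 - 459/2 = -2587/2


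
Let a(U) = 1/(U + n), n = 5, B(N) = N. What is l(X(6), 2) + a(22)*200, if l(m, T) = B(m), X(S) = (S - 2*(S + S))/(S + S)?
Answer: 319/54 ≈ 5.9074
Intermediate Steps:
X(S) = -3/2 (X(S) = (S - 4*S)/((2*S)) = (S - 4*S)*(1/(2*S)) = (-3*S)*(1/(2*S)) = -3/2)
l(m, T) = m
a(U) = 1/(5 + U) (a(U) = 1/(U + 5) = 1/(5 + U))
l(X(6), 2) + a(22)*200 = -3/2 + 200/(5 + 22) = -3/2 + 200/27 = 319/54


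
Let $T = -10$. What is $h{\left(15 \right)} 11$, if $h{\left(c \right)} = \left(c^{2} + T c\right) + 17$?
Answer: $1012$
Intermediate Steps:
$h{\left(c \right)} = 17 + c^{2} - 10 c$ ($h{\left(c \right)} = \left(c^{2} - 10 c\right) + 17 = 17 + c^{2} - 10 c$)
$h{\left(15 \right)} 11 = \left(17 + 15^{2} - 150\right) 11 = \left(17 + 225 - 150\right) 11 = 92 \cdot 11 = 1012$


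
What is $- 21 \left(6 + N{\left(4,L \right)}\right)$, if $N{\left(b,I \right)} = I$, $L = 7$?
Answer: $-273$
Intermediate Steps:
$- 21 \left(6 + N{\left(4,L \right)}\right) = - 21 \left(6 + 7\right) = \left(-21\right) 13 = -273$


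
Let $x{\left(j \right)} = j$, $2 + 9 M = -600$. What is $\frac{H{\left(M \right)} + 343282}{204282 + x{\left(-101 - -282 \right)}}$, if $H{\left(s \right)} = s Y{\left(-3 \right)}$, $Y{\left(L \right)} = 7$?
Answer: $\frac{3085324}{1840167} \approx 1.6767$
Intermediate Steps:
$M = - \frac{602}{9}$ ($M = - \frac{2}{9} + \frac{1}{9} \left(-600\right) = - \frac{2}{9} - \frac{200}{3} = - \frac{602}{9} \approx -66.889$)
$H{\left(s \right)} = 7 s$ ($H{\left(s \right)} = s 7 = 7 s$)
$\frac{H{\left(M \right)} + 343282}{204282 + x{\left(-101 - -282 \right)}} = \frac{7 \left(- \frac{602}{9}\right) + 343282}{204282 - -181} = \frac{- \frac{4214}{9} + 343282}{204282 + \left(-101 + 282\right)} = \frac{3085324}{9 \left(204282 + 181\right)} = \frac{3085324}{9 \cdot 204463} = \frac{3085324}{9} \cdot \frac{1}{204463} = \frac{3085324}{1840167}$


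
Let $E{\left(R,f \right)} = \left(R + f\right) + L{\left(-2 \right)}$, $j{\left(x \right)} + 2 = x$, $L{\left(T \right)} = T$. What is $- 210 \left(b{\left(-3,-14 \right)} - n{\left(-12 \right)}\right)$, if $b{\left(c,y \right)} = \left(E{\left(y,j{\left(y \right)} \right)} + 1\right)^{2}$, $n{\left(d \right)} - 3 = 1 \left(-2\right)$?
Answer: $-201600$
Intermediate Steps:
$n{\left(d \right)} = 1$ ($n{\left(d \right)} = 3 + 1 \left(-2\right) = 3 - 2 = 1$)
$j{\left(x \right)} = -2 + x$
$E{\left(R,f \right)} = -2 + R + f$ ($E{\left(R,f \right)} = \left(R + f\right) - 2 = -2 + R + f$)
$b{\left(c,y \right)} = \left(-3 + 2 y\right)^{2}$ ($b{\left(c,y \right)} = \left(\left(-2 + y + \left(-2 + y\right)\right) + 1\right)^{2} = \left(\left(-4 + 2 y\right) + 1\right)^{2} = \left(-3 + 2 y\right)^{2}$)
$- 210 \left(b{\left(-3,-14 \right)} - n{\left(-12 \right)}\right) = - 210 \left(\left(-3 + 2 \left(-14\right)\right)^{2} - 1\right) = - 210 \left(\left(-3 - 28\right)^{2} - 1\right) = - 210 \left(\left(-31\right)^{2} - 1\right) = - 210 \left(961 - 1\right) = \left(-210\right) 960 = -201600$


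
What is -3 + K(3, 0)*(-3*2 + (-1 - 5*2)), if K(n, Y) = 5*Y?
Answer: -3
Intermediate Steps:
-3 + K(3, 0)*(-3*2 + (-1 - 5*2)) = -3 + (5*0)*(-3*2 + (-1 - 5*2)) = -3 + 0*(-6 + (-1 - 10)) = -3 + 0*(-6 - 11) = -3 + 0*(-17) = -3 + 0 = -3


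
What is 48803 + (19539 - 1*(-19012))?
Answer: 87354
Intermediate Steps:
48803 + (19539 - 1*(-19012)) = 48803 + (19539 + 19012) = 48803 + 38551 = 87354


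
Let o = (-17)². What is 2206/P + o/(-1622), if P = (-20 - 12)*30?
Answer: -963893/389280 ≈ -2.4761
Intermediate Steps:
o = 289
P = -960 (P = -32*30 = -960)
2206/P + o/(-1622) = 2206/(-960) + 289/(-1622) = 2206*(-1/960) + 289*(-1/1622) = -1103/480 - 289/1622 = -963893/389280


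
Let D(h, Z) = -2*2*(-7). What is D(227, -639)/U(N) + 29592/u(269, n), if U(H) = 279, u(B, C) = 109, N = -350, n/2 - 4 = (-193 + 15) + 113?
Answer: 8259220/30411 ≈ 271.59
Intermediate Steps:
n = -122 (n = 8 + 2*((-193 + 15) + 113) = 8 + 2*(-178 + 113) = 8 + 2*(-65) = 8 - 130 = -122)
D(h, Z) = 28 (D(h, Z) = -4*(-7) = 28)
D(227, -639)/U(N) + 29592/u(269, n) = 28/279 + 29592/109 = 8259220/30411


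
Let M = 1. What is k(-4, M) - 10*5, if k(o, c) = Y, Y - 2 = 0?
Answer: -48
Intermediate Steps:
Y = 2 (Y = 2 + 0 = 2)
k(o, c) = 2
k(-4, M) - 10*5 = 2 - 10*5 = 2 - 50 = -48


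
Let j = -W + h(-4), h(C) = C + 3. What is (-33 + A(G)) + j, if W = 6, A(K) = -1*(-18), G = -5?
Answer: -22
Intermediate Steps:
A(K) = 18
h(C) = 3 + C
j = -7 (j = -1*6 + (3 - 4) = -6 - 1 = -7)
(-33 + A(G)) + j = (-33 + 18) - 7 = -15 - 7 = -22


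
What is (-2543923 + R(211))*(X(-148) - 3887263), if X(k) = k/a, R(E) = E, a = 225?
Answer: 741605941008992/75 ≈ 9.8881e+12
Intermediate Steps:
X(k) = k/225
(-2543923 + R(211))*(X(-148) - 3887263) = (-2543923 + 211)*((1/225)*(-148) - 3887263) = -2543712*(-148/225 - 3887263) = -2543712*(-874634323/225) = 741605941008992/75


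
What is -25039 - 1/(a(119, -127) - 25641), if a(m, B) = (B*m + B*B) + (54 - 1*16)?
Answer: -615633892/24587 ≈ -25039.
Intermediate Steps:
a(m, B) = 38 + B² + B*m (a(m, B) = (B*m + B²) + (54 - 16) = (B² + B*m) + 38 = 38 + B² + B*m)
-25039 - 1/(a(119, -127) - 25641) = -25039 - 1/((38 + (-127)² - 127*119) - 25641) = -25039 - 1/((38 + 16129 - 15113) - 25641) = -25039 - 1/(1054 - 25641) = -25039 - 1/(-24587) = -25039 - 1*(-1/24587) = -25039 + 1/24587 = -615633892/24587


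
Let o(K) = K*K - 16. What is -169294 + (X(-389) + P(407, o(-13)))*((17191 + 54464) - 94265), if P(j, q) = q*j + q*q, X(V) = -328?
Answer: -1929978014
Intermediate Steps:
o(K) = -16 + K**2 (o(K) = K**2 - 16 = -16 + K**2)
P(j, q) = q**2 + j*q (P(j, q) = j*q + q**2 = q**2 + j*q)
-169294 + (X(-389) + P(407, o(-13)))*((17191 + 54464) - 94265) = -169294 + (-328 + (-16 + (-13)**2)*(407 + (-16 + (-13)**2)))*((17191 + 54464) - 94265) = -169294 + (-328 + (-16 + 169)*(407 + (-16 + 169)))*(71655 - 94265) = -169294 + (-328 + 153*(407 + 153))*(-22610) = -169294 + (-328 + 153*560)*(-22610) = -169294 + (-328 + 85680)*(-22610) = -169294 + 85352*(-22610) = -169294 - 1929808720 = -1929978014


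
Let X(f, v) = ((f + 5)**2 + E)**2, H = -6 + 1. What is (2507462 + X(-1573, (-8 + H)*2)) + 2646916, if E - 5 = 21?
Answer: 6044964976878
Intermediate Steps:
E = 26 (E = 5 + 21 = 26)
H = -5
X(f, v) = (26 + (5 + f)**2)**2 (X(f, v) = ((f + 5)**2 + 26)**2 = ((5 + f)**2 + 26)**2 = (26 + (5 + f)**2)**2)
(2507462 + X(-1573, (-8 + H)*2)) + 2646916 = (2507462 + (26 + (5 - 1573)**2)**2) + 2646916 = (2507462 + (26 + (-1568)**2)**2) + 2646916 = (2507462 + (26 + 2458624)**2) + 2646916 = (2507462 + 2458650**2) + 2646916 = (2507462 + 6044959822500) + 2646916 = 6044962329962 + 2646916 = 6044964976878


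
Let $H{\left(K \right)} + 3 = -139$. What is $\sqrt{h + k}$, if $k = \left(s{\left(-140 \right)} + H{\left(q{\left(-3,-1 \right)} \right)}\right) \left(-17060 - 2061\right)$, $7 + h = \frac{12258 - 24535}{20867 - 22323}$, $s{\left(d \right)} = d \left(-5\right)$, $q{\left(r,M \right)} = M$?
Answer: $\frac{i \sqrt{1413668267193}}{364} \approx 3266.4 i$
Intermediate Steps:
$H{\left(K \right)} = -142$ ($H{\left(K \right)} = -3 - 139 = -142$)
$s{\left(d \right)} = - 5 d$
$h = \frac{2085}{1456}$ ($h = -7 + \frac{12258 - 24535}{20867 - 22323} = -7 - \frac{12277}{-1456} = -7 - - \frac{12277}{1456} = -7 + \frac{12277}{1456} = \frac{2085}{1456} \approx 1.432$)
$k = -10669518$ ($k = \left(\left(-5\right) \left(-140\right) - 142\right) \left(-17060 - 2061\right) = \left(700 - 142\right) \left(-19121\right) = 558 \left(-19121\right) = -10669518$)
$\sqrt{h + k} = \sqrt{\frac{2085}{1456} - 10669518} = \sqrt{- \frac{15534816123}{1456}} = \frac{i \sqrt{1413668267193}}{364}$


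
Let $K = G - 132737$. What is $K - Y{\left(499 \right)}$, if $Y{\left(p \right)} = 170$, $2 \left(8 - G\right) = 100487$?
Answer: $- \frac{366285}{2} \approx -1.8314 \cdot 10^{5}$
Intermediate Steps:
$G = - \frac{100471}{2}$ ($G = 8 - \frac{100487}{2} = - \frac{100471}{2} \approx -50236.0$)
$K = - \frac{365945}{2}$ ($K = - \frac{100471}{2} - 132737 = - \frac{365945}{2} \approx -1.8297 \cdot 10^{5}$)
$K - Y{\left(499 \right)} = - \frac{365945}{2} - 170 = - \frac{366285}{2}$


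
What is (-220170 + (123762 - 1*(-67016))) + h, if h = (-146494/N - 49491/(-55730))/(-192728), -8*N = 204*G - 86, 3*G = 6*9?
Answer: -566035032967852483/19258131471920 ≈ -29392.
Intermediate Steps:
G = 18 (G = (6*9)/3 = (1/3)*54 = 18)
N = -1793/4 (N = -(204*18 - 86)/8 = -(3672 - 86)/8 = -1/8*3586 = -1793/4 ≈ -448.25)
h = -32745179843/19258131471920 (h = (-146494/(-1793/4) - 49491/(-55730))/(-192728) = (-146494*(-4/1793) - 49491*(-1/55730))*(-1/192728) = (585976/1793 + 49491/55730)*(-1/192728) = (32745179843/99923890)*(-1/192728) = -32745179843/19258131471920 ≈ -0.0017003)
(-220170 + (123762 - 1*(-67016))) + h = (-220170 + (123762 - 1*(-67016))) - 32745179843/19258131471920 = (-220170 + (123762 + 67016)) - 32745179843/19258131471920 = (-220170 + 190778) - 32745179843/19258131471920 = -29392 - 32745179843/19258131471920 = -566035032967852483/19258131471920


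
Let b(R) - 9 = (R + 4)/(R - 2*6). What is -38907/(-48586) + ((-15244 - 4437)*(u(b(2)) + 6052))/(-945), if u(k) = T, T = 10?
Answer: 828092695601/6559110 ≈ 1.2625e+5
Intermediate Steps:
b(R) = 9 + (4 + R)/(-12 + R) (b(R) = 9 + (R + 4)/(R - 2*6) = 9 + (4 + R)/(R - 12) = 9 + (4 + R)/(-12 + R))
u(k) = 10
-38907/(-48586) + ((-15244 - 4437)*(u(b(2)) + 6052))/(-945) = -38907/(-48586) + ((-15244 - 4437)*(10 + 6052))/(-945) = -38907*(-1/48586) - 19681*6062*(-1/945) = 38907/48586 - 119306222*(-1/945) = 38907/48586 + 17043746/135 = 828092695601/6559110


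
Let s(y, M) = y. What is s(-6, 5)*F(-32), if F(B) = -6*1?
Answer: 36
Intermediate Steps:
F(B) = -6
s(-6, 5)*F(-32) = -6*(-6) = 36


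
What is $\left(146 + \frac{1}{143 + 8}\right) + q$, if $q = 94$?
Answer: $\frac{36241}{151} \approx 240.01$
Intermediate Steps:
$\left(146 + \frac{1}{143 + 8}\right) + q = \left(146 + \frac{1}{143 + 8}\right) + 94 = \left(146 + \frac{1}{151}\right) + 94 = \frac{22047}{151} + 94 = \frac{36241}{151}$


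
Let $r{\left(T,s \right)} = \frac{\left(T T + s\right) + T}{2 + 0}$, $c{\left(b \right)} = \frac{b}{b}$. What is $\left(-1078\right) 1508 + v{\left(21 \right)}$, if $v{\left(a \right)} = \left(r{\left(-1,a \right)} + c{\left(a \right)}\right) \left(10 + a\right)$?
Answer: $- \frac{3250535}{2} \approx -1.6253 \cdot 10^{6}$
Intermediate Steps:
$c{\left(b \right)} = 1$
$r{\left(T,s \right)} = \frac{T}{2} + \frac{s}{2} + \frac{T^{2}}{2}$ ($r{\left(T,s \right)} = \frac{\left(T^{2} + s\right) + T}{2} = \left(\left(s + T^{2}\right) + T\right) \frac{1}{2} = \left(T + s + T^{2}\right) \frac{1}{2} = \frac{T}{2} + \frac{s}{2} + \frac{T^{2}}{2}$)
$v{\left(a \right)} = \left(1 + \frac{a}{2}\right) \left(10 + a\right)$ ($v{\left(a \right)} = \left(\left(\frac{1}{2} \left(-1\right) + \frac{a}{2} + \frac{\left(-1\right)^{2}}{2}\right) + 1\right) \left(10 + a\right) = \left(\left(- \frac{1}{2} + \frac{a}{2} + \frac{1}{2} \cdot 1\right) + 1\right) \left(10 + a\right) = \left(\left(- \frac{1}{2} + \frac{a}{2} + \frac{1}{2}\right) + 1\right) \left(10 + a\right) = \left(\frac{a}{2} + 1\right) \left(10 + a\right) = \left(1 + \frac{a}{2}\right) \left(10 + a\right)$)
$\left(-1078\right) 1508 + v{\left(21 \right)} = \left(-1078\right) 1508 + \left(10 + \frac{21^{2}}{2} + 6 \cdot 21\right) = -1625624 + \left(10 + \frac{1}{2} \cdot 441 + 126\right) = -1625624 + \left(10 + \frac{441}{2} + 126\right) = -1625624 + \frac{713}{2} = - \frac{3250535}{2}$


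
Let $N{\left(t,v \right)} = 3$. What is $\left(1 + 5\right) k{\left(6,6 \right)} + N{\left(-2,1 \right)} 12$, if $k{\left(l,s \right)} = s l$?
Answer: $252$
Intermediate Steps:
$k{\left(l,s \right)} = l s$
$\left(1 + 5\right) k{\left(6,6 \right)} + N{\left(-2,1 \right)} 12 = \left(1 + 5\right) 6 \cdot 6 + 3 \cdot 12 = 6 \cdot 36 + 36 = 216 + 36 = 252$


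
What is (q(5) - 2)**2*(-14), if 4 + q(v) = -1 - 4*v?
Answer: -10206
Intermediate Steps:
q(v) = -5 - 4*v (q(v) = -4 + (-1 - 4*v) = -5 - 4*v)
(q(5) - 2)**2*(-14) = ((-5 - 4*5) - 2)**2*(-14) = ((-5 - 20) - 2)**2*(-14) = (-25 - 2)**2*(-14) = (-27)**2*(-14) = 729*(-14) = -10206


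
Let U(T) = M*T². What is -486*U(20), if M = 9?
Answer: -1749600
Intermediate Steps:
U(T) = 9*T²
-486*U(20) = -4374*20² = -4374*400 = -486*3600 = -1749600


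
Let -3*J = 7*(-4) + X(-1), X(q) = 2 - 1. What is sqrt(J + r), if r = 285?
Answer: 7*sqrt(6) ≈ 17.146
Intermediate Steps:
X(q) = 1
J = 9 (J = -(7*(-4) + 1)/3 = -(-28 + 1)/3 = -1/3*(-27) = 9)
sqrt(J + r) = sqrt(9 + 285) = sqrt(294) = 7*sqrt(6)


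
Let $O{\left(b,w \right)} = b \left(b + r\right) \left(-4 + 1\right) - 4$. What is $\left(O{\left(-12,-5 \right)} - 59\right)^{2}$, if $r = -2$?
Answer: $321489$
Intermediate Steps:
$O{\left(b,w \right)} = -4 + b \left(6 - 3 b\right)$ ($O{\left(b,w \right)} = b \left(b - 2\right) \left(-4 + 1\right) - 4 = b \left(-2 + b\right) \left(-3\right) - 4 = b \left(6 - 3 b\right) - 4 = -4 + b \left(6 - 3 b\right)$)
$\left(O{\left(-12,-5 \right)} - 59\right)^{2} = \left(\left(-4 - 3 \left(-12\right)^{2} + 6 \left(-12\right)\right) - 59\right)^{2} = \left(\left(-4 - 432 - 72\right) - 59\right)^{2} = \left(-508 - 59\right)^{2} = \left(-567\right)^{2} = 321489$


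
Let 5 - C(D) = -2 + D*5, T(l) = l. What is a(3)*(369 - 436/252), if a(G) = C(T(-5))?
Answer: 740416/63 ≈ 11753.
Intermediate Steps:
C(D) = 7 - 5*D (C(D) = 5 - (-2 + D*5) = 5 - (-2 + 5*D) = 5 + (2 - 5*D) = 7 - 5*D)
a(G) = 32 (a(G) = 7 - 5*(-5) = 7 + 25 = 32)
a(3)*(369 - 436/252) = 32*(369 - 436/252) = 32*(369 - 436*1/252) = 32*(369 - 109/63) = 32*(23138/63) = 740416/63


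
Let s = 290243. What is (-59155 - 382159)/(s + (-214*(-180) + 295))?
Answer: -220657/164529 ≈ -1.3411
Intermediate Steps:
(-59155 - 382159)/(s + (-214*(-180) + 295)) = (-59155 - 382159)/(290243 + (-214*(-180) + 295)) = -441314/(290243 + (38520 + 295)) = -441314/(290243 + 38815) = -441314/329058 = -441314*1/329058 = -220657/164529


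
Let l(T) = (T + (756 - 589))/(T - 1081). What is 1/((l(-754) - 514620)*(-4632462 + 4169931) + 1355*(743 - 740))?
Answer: 1835/436780571362278 ≈ 4.2012e-12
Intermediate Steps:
l(T) = (167 + T)/(-1081 + T) (l(T) = (T + 167)/(-1081 + T) = (167 + T)/(-1081 + T))
1/((l(-754) - 514620)*(-4632462 + 4169931) + 1355*(743 - 740)) = 1/(((167 - 754)/(-1081 - 754) - 514620)*(-4632462 + 4169931) + 1355*(743 - 740)) = 1/((-587/(-1835) - 514620)*(-462531) + 1355*3) = 1/((-1/1835*(-587) - 514620)*(-462531) + 4065) = 1/((587/1835 - 514620)*(-462531) + 4065) = 1/(-944327113/1835*(-462531) + 4065) = 1/(436780563903003/1835 + 4065) = 1/(436780571362278/1835) = 1835/436780571362278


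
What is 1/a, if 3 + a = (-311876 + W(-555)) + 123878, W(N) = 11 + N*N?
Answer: 1/120035 ≈ 8.3309e-6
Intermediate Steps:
W(N) = 11 + N²
a = 120035 (a = -3 + ((-311876 + (11 + (-555)²)) + 123878) = -3 + ((-311876 + (11 + 308025)) + 123878) = -3 + ((-311876 + 308036) + 123878) = -3 + (-3840 + 123878) = -3 + 120038 = 120035)
1/a = 1/120035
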